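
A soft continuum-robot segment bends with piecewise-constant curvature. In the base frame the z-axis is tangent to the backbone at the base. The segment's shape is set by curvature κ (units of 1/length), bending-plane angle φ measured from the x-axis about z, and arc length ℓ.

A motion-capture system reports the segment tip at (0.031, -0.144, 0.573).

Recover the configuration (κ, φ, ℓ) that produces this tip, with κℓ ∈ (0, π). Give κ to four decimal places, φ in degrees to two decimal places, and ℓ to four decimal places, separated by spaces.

0.8416 282.15 0.5979

ρ = √(x²+y²) = √(0.031² + -0.144²) = 0.14730
φ = atan2(y, x) mod 360° = atan2(-0.144, 0.031) = 282.1491°
|p|² = ρ² + z² = 0.14730² + 0.573² = 0.35003
κ = 2ρ / |p|² = 2×0.14730 / 0.35003 = 0.84165
θ = 2·atan2(ρ, z) = 2·atan2(0.14730, 0.573) = 0.50324 rad
ℓ = θ/κ = 0.50324/0.84165 = 0.59792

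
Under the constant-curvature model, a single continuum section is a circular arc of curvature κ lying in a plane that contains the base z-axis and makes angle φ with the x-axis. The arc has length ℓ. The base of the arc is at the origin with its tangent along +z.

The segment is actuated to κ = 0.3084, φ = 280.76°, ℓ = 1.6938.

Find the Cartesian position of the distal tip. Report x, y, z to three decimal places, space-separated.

θ = κ·ℓ = 0.3084 × 1.6938 = 0.52237 rad
ρ = (1 − cos θ)/κ = (1 − 0.86664)/0.3084 = 0.43242
z = sin θ / κ = 0.49893/0.3084 = 1.61781
x = ρ cos φ = 0.43242 × cos(280.76°) = 0.08073
y = ρ sin φ = 0.43242 × sin(280.76°) = -0.42482

0.081 -0.425 1.618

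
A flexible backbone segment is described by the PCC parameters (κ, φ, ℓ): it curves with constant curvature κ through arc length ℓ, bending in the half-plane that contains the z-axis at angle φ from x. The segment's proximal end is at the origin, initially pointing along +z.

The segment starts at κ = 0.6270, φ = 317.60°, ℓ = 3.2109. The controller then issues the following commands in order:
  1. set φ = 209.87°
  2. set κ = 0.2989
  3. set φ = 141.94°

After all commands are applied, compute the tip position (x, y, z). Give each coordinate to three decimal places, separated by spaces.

-1.123 0.879 2.740

initial: κ=0.6270, φ=317.60°, ℓ=3.2109
cmd 1: set φ=209.87° → (κ,φ,ℓ)=(0.6270,209.87°,3.2109) → tip=(-1.9752,-1.1344,1.4413)
cmd 2: set κ=0.2989 → (κ,φ,ℓ)=(0.2989,209.87°,3.2109) → tip=(-1.2367,-0.7103,2.7402)
cmd 3: set φ=141.94° → (κ,φ,ℓ)=(0.2989,141.94°,3.2109) → tip=(-1.1229,0.8792,2.7402)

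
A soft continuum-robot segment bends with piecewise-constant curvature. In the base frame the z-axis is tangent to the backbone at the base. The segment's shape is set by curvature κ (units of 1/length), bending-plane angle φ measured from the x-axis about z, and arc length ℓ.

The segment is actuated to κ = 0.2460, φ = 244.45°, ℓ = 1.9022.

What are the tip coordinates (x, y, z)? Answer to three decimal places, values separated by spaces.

-0.188 -0.394 1.834

θ = κ·ℓ = 0.2460 × 1.9022 = 0.46794 rad
ρ = (1 − cos θ)/κ = (1 − 0.89250)/0.2460 = 0.43700
z = sin θ / κ = 0.45105/0.2460 = 1.83354
x = ρ cos φ = 0.43700 × cos(244.45°) = -0.18848
y = ρ sin φ = 0.43700 × sin(244.45°) = -0.39426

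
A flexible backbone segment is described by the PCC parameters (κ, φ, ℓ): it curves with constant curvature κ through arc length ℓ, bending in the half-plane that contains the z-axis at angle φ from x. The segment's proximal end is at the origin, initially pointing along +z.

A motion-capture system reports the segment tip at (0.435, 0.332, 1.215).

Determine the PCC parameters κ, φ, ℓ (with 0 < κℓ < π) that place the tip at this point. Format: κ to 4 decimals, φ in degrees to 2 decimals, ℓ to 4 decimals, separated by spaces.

0.6164 37.35 1.3732

ρ = √(x²+y²) = √(0.435² + 0.332²) = 0.54722
φ = atan2(y, x) mod 360° = atan2(0.332, 0.435) = 37.3515°
|p|² = ρ² + z² = 0.54722² + 1.215² = 1.77567
κ = 2ρ / |p|² = 2×0.54722 / 1.77567 = 0.61635
θ = 2·atan2(ρ, z) = 2·atan2(0.54722, 1.215) = 0.84635 rad
ℓ = θ/κ = 0.84635/0.61635 = 1.37316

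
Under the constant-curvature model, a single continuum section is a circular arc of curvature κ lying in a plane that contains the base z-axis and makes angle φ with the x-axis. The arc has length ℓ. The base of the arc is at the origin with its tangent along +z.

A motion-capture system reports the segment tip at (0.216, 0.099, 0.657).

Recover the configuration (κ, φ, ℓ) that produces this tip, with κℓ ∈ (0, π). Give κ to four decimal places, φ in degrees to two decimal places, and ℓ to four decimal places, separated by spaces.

0.9736 24.62 0.7129

ρ = √(x²+y²) = √(0.216² + 0.099²) = 0.23761
φ = atan2(y, x) mod 360° = atan2(0.099, 0.216) = 24.6236°
|p|² = ρ² + z² = 0.23761² + 0.657² = 0.48811
κ = 2ρ / |p|² = 2×0.23761 / 0.48811 = 0.97359
θ = 2·atan2(ρ, z) = 2·atan2(0.23761, 0.657) = 0.69404 rad
ℓ = θ/κ = 0.69404/0.97359 = 0.71287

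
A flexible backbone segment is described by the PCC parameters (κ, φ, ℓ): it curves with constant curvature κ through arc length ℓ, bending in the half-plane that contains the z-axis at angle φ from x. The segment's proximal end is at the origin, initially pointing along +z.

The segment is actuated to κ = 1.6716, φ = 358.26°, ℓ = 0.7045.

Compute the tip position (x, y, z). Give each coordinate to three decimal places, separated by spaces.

0.369 -0.011 0.553

θ = κ·ℓ = 1.6716 × 0.7045 = 1.17764 rad
ρ = (1 − cos θ)/κ = (1 − 0.38310)/1.6716 = 0.36905
z = sin θ / κ = 0.92371/1.6716 = 0.55259
x = ρ cos φ = 0.36905 × cos(358.26°) = 0.36888
y = ρ sin φ = 0.36905 × sin(358.26°) = -0.01121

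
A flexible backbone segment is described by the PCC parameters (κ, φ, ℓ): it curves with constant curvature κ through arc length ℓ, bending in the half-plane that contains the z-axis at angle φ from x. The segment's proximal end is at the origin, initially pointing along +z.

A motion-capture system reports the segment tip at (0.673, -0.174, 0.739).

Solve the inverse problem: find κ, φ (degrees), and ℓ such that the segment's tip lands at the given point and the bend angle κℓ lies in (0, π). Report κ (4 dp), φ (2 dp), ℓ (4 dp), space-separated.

1.3506 345.50 1.1177

ρ = √(x²+y²) = √(0.673² + -0.174²) = 0.69513
φ = atan2(y, x) mod 360° = atan2(-0.174, 0.673) = 345.5040°
|p|² = ρ² + z² = 0.69513² + 0.739² = 1.02933
κ = 2ρ / |p|² = 2×0.69513 / 1.02933 = 1.35065
θ = 2·atan2(ρ, z) = 2·atan2(0.69513, 0.739) = 1.50963 rad
ℓ = θ/κ = 1.50963/1.35065 = 1.11771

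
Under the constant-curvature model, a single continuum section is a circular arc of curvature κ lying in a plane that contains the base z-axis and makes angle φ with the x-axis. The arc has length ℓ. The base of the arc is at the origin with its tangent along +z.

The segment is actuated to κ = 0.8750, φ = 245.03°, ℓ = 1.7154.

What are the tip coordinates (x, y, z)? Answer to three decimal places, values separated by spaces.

-0.449 -0.964 1.140

θ = κ·ℓ = 0.8750 × 1.7154 = 1.50097 rad
ρ = (1 − cos θ)/κ = (1 − 0.06976)/0.8750 = 1.06313
z = sin θ / κ = 0.99756/0.8750 = 1.14007
x = ρ cos φ = 1.06313 × cos(245.03°) = -0.44879
y = ρ sin φ = 1.06313 × sin(245.03°) = -0.96375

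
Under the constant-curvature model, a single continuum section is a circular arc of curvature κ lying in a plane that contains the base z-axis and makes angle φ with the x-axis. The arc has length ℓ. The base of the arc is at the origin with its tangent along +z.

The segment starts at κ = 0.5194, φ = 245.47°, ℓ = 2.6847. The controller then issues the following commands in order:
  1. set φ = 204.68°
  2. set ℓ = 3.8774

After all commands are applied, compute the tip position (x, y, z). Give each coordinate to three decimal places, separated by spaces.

-2.500 -1.149 1.739

initial: κ=0.5194, φ=245.47°, ℓ=2.6847
cmd 1: set φ=204.68° → (κ,φ,ℓ)=(0.5194,204.68°,2.6847) → tip=(-1.4425,-0.6629,1.8954)
cmd 2: set ℓ=3.8774 → (κ,φ,ℓ)=(0.5194,204.68°,3.8774) → tip=(-2.4995,-1.1486,1.7393)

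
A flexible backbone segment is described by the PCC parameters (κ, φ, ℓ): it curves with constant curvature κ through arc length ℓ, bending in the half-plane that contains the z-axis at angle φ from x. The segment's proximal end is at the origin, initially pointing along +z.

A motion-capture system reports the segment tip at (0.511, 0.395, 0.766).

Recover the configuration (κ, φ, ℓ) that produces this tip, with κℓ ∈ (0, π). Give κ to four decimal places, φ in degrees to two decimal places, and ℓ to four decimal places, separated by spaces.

ρ = √(x²+y²) = √(0.511² + 0.395²) = 0.64587
φ = atan2(y, x) mod 360° = atan2(0.395, 0.511) = 37.7038°
|p|² = ρ² + z² = 0.64587² + 0.766² = 1.00390
κ = 2ρ / |p|² = 2×0.64587 / 1.00390 = 1.28672
θ = 2·atan2(ρ, z) = 2·atan2(0.64587, 0.766) = 1.40103 rad
ℓ = θ/κ = 1.40103/1.28672 = 1.08884

1.2867 37.70 1.0888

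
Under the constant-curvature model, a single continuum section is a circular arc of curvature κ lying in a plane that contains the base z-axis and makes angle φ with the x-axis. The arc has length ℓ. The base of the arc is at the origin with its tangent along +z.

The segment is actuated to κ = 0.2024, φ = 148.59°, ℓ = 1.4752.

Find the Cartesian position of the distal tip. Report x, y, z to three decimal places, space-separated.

-0.187 0.114 1.453

θ = κ·ℓ = 0.2024 × 1.4752 = 0.29858 rad
ρ = (1 − cos θ)/κ = (1 − 0.95576)/0.2024 = 0.21860
z = sin θ / κ = 0.29416/0.2024 = 1.45338
x = ρ cos φ = 0.21860 × cos(148.59°) = -0.18657
y = ρ sin φ = 0.21860 × sin(148.59°) = 0.11393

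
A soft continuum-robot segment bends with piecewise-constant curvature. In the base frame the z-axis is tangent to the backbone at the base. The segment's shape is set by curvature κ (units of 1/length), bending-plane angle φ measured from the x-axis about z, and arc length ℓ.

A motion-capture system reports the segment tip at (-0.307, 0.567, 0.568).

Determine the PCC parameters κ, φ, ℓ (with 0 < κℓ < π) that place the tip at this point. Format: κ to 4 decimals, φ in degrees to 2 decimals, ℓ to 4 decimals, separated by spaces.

ρ = √(x²+y²) = √(-0.307² + 0.567²) = 0.64478
φ = atan2(y, x) mod 360° = atan2(0.567, -0.307) = 118.4332°
|p|² = ρ² + z² = 0.64478² + 0.568² = 0.73836
κ = 2ρ / |p|² = 2×0.64478 / 0.73836 = 1.74651
θ = 2·atan2(ρ, z) = 2·atan2(0.64478, 0.568) = 1.69724 rad
ℓ = θ/κ = 1.69724/1.74651 = 0.97179

1.7465 118.43 0.9718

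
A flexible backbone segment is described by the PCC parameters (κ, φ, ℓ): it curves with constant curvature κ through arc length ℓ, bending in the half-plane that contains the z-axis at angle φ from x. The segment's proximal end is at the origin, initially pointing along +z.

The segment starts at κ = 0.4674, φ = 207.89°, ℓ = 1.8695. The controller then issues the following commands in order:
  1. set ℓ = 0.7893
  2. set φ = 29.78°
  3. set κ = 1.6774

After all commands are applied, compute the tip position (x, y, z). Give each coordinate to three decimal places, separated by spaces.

initial: κ=0.4674, φ=207.89°, ℓ=1.8695
cmd 1: set ℓ=0.7893 → (κ,φ,ℓ)=(0.4674,207.89°,0.7893) → tip=(-0.1272,-0.0673,0.7715)
cmd 2: set φ=29.78° → (κ,φ,ℓ)=(0.4674,29.78°,0.7893) → tip=(0.1249,0.0715,0.7715)
cmd 3: set κ=1.6774 → (κ,φ,ℓ)=(1.6774,29.78°,0.7893) → tip=(0.3910,0.2238,0.5781)

0.391 0.224 0.578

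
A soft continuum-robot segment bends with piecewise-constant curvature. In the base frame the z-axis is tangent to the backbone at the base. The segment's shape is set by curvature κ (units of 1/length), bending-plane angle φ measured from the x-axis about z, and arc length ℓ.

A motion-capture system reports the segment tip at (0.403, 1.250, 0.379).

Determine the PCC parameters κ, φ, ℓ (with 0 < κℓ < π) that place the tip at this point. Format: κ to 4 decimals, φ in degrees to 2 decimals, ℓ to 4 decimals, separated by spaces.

ρ = √(x²+y²) = √(0.403² + 1.250²) = 1.31336
φ = atan2(y, x) mod 360° = atan2(1.250, 0.403) = 72.1307°
|p|² = ρ² + z² = 1.31336² + 0.379² = 1.86855
κ = 2ρ / |p|² = 2×1.31336 / 1.86855 = 1.40575
θ = 2·atan2(ρ, z) = 2·atan2(1.31336, 0.379) = 2.57971 rad
ℓ = θ/κ = 2.57971/1.40575 = 1.83511

1.4058 72.13 1.8351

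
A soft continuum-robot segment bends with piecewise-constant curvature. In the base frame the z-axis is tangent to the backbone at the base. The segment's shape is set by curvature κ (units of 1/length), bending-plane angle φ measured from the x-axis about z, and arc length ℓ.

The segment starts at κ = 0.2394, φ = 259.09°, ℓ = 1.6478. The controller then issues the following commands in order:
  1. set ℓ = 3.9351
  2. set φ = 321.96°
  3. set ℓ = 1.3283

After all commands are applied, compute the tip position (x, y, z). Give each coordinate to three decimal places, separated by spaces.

initial: κ=0.2394, φ=259.09°, ℓ=1.6478
cmd 1: set ℓ=3.9351 → (κ,φ,ℓ)=(0.2394,259.09°,3.9351) → tip=(-0.3256,-1.6894,3.3783)
cmd 2: set φ=321.96° → (κ,φ,ℓ)=(0.2394,321.96°,3.9351) → tip=(1.3550,-1.0602,3.3783)
cmd 3: set ℓ=1.3283 → (κ,φ,ℓ)=(0.2394,321.96°,1.3283) → tip=(0.1649,-0.1290,1.3060)

0.165 -0.129 1.306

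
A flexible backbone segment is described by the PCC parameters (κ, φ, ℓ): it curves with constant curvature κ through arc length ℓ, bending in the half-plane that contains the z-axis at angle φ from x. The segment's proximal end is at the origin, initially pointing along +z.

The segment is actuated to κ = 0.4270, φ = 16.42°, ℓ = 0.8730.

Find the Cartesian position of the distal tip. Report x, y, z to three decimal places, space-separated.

0.154 0.045 0.853

θ = κ·ℓ = 0.4270 × 0.8730 = 0.37277 rad
ρ = (1 − cos θ)/κ = (1 − 0.93132)/0.4270 = 0.16084
z = sin θ / κ = 0.36420/0.4270 = 0.85292
x = ρ cos φ = 0.16084 × cos(16.42°) = 0.15428
y = ρ sin φ = 0.16084 × sin(16.42°) = 0.04547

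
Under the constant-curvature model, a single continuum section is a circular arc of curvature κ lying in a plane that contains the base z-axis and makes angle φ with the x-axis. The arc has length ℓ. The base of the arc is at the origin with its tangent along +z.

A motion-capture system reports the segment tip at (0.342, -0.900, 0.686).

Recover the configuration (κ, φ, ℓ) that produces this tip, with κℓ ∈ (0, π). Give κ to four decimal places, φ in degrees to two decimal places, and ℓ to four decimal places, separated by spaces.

1.3778 290.81 1.3815

ρ = √(x²+y²) = √(0.342² + -0.900²) = 0.96279
φ = atan2(y, x) mod 360° = atan2(-0.900, 0.342) = 290.8068°
|p|² = ρ² + z² = 0.96279² + 0.686² = 1.39756
κ = 2ρ / |p|² = 2×0.96279 / 1.39756 = 1.37782
θ = 2·atan2(ρ, z) = 2·atan2(0.96279, 0.686) = 1.90344 rad
ℓ = θ/κ = 1.90344/1.37782 = 1.38149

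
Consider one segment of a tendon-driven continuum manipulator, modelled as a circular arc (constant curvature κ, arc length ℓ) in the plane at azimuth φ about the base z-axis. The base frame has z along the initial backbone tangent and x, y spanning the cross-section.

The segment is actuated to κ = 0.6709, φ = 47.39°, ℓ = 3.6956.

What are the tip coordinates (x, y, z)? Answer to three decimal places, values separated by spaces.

1.805 1.962 0.916

θ = κ·ℓ = 0.6709 × 3.6956 = 2.47938 rad
ρ = (1 − cos θ)/κ = (1 − -0.78863)/0.6709 = 2.66602
z = sin θ / κ = 0.61486/0.6709 = 0.91648
x = ρ cos φ = 2.66602 × cos(47.39°) = 1.80491
y = ρ sin φ = 2.66602 × sin(47.39°) = 1.96213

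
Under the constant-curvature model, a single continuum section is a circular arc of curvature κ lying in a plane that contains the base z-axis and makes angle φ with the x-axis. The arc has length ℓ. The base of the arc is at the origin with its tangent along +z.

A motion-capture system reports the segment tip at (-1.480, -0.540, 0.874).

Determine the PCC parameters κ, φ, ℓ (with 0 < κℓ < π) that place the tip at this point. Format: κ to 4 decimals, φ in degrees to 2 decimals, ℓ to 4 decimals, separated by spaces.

ρ = √(x²+y²) = √(-1.480² + -0.540²) = 1.57544
φ = atan2(y, x) mod 360° = atan2(-0.540, -1.480) = 200.0452°
|p|² = ρ² + z² = 1.57544² + 0.874² = 3.24588
κ = 2ρ / |p|² = 2×1.57544 / 3.24588 = 0.97073
θ = 2·atan2(ρ, z) = 2·atan2(1.57544, 0.874) = 2.12860 rad
ℓ = θ/κ = 2.12860/0.97073 = 2.19278

0.9707 200.05 2.1928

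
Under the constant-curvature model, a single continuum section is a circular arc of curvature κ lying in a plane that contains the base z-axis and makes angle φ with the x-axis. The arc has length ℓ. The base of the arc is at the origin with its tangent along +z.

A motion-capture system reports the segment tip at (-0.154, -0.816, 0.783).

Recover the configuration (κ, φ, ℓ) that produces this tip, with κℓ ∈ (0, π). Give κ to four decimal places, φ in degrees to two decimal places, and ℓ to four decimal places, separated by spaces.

1.2749 259.31 1.2781

ρ = √(x²+y²) = √(-0.154² + -0.816²) = 0.83040
φ = atan2(y, x) mod 360° = atan2(-0.816, -0.154) = 259.3125°
|p|² = ρ² + z² = 0.83040² + 0.783² = 1.30266
κ = 2ρ / |p|² = 2×0.83040 / 1.30266 = 1.27494
θ = 2·atan2(ρ, z) = 2·atan2(0.83040, 0.783) = 1.62954 rad
ℓ = θ/κ = 1.62954/1.27494 = 1.27814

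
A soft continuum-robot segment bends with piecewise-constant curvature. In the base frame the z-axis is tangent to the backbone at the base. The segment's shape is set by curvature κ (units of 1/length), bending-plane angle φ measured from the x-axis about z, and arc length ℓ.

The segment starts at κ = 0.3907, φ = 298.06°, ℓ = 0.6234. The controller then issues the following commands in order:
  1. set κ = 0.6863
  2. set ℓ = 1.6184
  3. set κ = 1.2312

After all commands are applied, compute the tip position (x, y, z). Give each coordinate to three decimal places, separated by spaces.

0.538 -1.010 0.741

initial: κ=0.3907, φ=298.06°, ℓ=0.6234
cmd 1: set κ=0.6863 → (κ,φ,ℓ)=(0.6863,298.06°,0.6234) → tip=(0.0618,-0.1159,0.6046)
cmd 2: set ℓ=1.6184 → (κ,φ,ℓ)=(0.6863,298.06°,1.6184) → tip=(0.3811,-0.7149,1.3056)
cmd 3: set κ=1.2312 → (κ,φ,ℓ)=(1.2312,298.06°,1.6184) → tip=(0.5385,-1.0102,0.7410)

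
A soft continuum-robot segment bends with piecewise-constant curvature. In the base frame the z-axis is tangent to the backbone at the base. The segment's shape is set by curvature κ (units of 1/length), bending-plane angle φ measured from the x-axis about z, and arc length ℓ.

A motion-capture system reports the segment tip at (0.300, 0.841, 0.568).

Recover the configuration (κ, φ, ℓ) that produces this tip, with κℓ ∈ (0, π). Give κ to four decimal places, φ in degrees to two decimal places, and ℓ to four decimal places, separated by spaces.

ρ = √(x²+y²) = √(0.300² + 0.841²) = 0.89291
φ = atan2(y, x) mod 360° = atan2(0.841, 0.300) = 70.3678°
|p|² = ρ² + z² = 0.89291² + 0.568² = 1.11990
κ = 2ρ / |p|² = 2×0.89291 / 1.11990 = 1.59461
θ = 2·atan2(ρ, z) = 2·atan2(0.89291, 0.568) = 2.00847 rad
ℓ = θ/κ = 2.00847/1.59461 = 1.25954

1.5946 70.37 1.2595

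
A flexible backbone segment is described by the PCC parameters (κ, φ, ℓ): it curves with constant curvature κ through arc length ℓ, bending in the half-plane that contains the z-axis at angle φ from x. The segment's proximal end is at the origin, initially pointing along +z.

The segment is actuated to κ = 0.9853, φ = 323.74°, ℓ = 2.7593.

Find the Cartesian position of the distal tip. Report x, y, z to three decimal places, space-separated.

1.565 -1.148 0.416

θ = κ·ℓ = 0.9853 × 2.7593 = 2.71874 rad
ρ = (1 − cos θ)/κ = (1 − -0.91192)/0.9853 = 1.94045
z = sin θ / κ = 0.41037/0.9853 = 0.41649
x = ρ cos φ = 1.94045 × cos(323.74°) = 1.56466
y = ρ sin φ = 1.94045 × sin(323.74°) = -1.14768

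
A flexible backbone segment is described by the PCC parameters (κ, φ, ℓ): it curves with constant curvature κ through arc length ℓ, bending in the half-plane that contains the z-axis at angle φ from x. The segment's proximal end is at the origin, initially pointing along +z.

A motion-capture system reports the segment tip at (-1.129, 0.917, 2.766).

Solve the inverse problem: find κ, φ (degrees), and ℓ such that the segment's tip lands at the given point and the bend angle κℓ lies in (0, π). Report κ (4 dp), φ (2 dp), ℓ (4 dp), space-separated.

ρ = √(x²+y²) = √(-1.129² + 0.917²) = 1.45449
φ = atan2(y, x) mod 360° = atan2(0.917, -1.129) = 140.9157°
|p|² = ρ² + z² = 1.45449² + 2.766² = 9.76629
κ = 2ρ / |p|² = 2×1.45449 / 9.76629 = 0.29786
θ = 2·atan2(ρ, z) = 2·atan2(1.45449, 2.766) = 0.96822 rad
ℓ = θ/κ = 0.96822/0.29786 = 3.25060

0.2979 140.92 3.2506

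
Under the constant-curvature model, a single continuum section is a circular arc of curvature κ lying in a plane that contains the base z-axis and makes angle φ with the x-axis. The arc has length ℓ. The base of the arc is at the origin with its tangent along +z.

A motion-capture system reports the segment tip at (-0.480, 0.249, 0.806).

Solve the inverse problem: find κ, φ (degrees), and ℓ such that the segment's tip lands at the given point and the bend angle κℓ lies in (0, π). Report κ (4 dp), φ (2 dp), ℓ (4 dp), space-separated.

1.1480 152.58 1.0295

ρ = √(x²+y²) = √(-0.480² + 0.249²) = 0.54074
φ = atan2(y, x) mod 360° = atan2(0.249, -0.480) = 152.5820°
|p|² = ρ² + z² = 0.54074² + 0.806² = 0.94204
κ = 2ρ / |p|² = 2×0.54074 / 0.94204 = 1.14803
θ = 2·atan2(ρ, z) = 2·atan2(0.54074, 0.806) = 1.18185 rad
ℓ = θ/κ = 1.18185/1.14803 = 1.02946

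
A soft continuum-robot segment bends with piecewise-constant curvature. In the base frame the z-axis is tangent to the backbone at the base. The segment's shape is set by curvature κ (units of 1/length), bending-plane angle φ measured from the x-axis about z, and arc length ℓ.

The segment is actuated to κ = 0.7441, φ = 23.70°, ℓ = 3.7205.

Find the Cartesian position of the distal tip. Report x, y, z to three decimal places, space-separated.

2.376 1.043 0.490

θ = κ·ℓ = 0.7441 × 3.7205 = 2.76842 rad
ρ = (1 − cos θ)/κ = (1 − -0.93118)/0.7441 = 2.59532
z = sin θ / κ = 0.36457/0.7441 = 0.48994
x = ρ cos φ = 2.59532 × cos(23.70°) = 2.37644
y = ρ sin φ = 2.59532 × sin(23.70°) = 1.04318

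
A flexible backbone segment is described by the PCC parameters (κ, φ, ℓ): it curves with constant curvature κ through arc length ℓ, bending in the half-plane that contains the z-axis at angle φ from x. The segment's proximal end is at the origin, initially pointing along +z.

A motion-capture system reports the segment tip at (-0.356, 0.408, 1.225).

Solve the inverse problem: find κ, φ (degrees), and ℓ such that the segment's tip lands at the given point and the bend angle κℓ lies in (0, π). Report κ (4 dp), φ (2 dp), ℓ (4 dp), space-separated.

ρ = √(x²+y²) = √(-0.356² + 0.408²) = 0.54148
φ = atan2(y, x) mod 360° = atan2(0.408, -0.356) = 131.1063°
|p|² = ρ² + z² = 0.54148² + 1.225² = 1.79383
κ = 2ρ / |p|² = 2×0.54148 / 1.79383 = 0.60371
θ = 2·atan2(ρ, z) = 2·atan2(0.54148, 1.225) = 0.83240 rad
ℓ = θ/κ = 0.83240/0.60371 = 1.37880

0.6037 131.11 1.3788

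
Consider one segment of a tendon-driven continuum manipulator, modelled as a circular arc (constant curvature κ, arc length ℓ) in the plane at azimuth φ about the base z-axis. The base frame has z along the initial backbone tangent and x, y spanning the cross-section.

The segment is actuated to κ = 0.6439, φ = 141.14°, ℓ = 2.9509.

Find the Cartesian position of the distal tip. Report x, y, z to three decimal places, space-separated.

θ = κ·ℓ = 0.6439 × 2.9509 = 1.90008 rad
ρ = (1 − cos θ)/κ = (1 − -0.32337)/0.6439 = 2.05524
z = sin θ / κ = 0.94627/0.6439 = 1.46960
x = ρ cos φ = 2.05524 × cos(141.14°) = -1.60038
y = ρ sin φ = 2.05524 × sin(141.14°) = 1.28950

-1.600 1.289 1.470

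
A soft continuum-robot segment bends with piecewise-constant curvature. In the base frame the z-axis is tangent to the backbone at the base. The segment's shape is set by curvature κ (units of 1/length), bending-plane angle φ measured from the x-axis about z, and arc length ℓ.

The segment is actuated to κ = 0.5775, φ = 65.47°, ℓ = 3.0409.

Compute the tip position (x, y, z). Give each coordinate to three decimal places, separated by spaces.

θ = κ·ℓ = 0.5775 × 3.0409 = 1.75612 rad
ρ = (1 − cos θ)/κ = (1 − -0.18426)/0.5775 = 2.05067
z = sin θ / κ = 0.98288/0.5775 = 1.70195
x = ρ cos φ = 2.05067 × cos(65.47°) = 0.85138
y = ρ sin φ = 2.05067 × sin(65.47°) = 1.86559

0.851 1.866 1.702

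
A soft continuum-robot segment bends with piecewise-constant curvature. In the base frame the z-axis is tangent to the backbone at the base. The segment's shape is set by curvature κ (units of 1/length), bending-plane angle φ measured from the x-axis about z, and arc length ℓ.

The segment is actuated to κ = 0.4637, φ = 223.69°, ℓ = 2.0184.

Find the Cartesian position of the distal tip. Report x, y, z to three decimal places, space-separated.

θ = κ·ℓ = 0.4637 × 2.0184 = 0.93593 rad
ρ = (1 − cos θ)/κ = (1 − 0.59307)/0.4637 = 0.87758
z = sin θ / κ = 0.80515/0.4637 = 1.73636
x = ρ cos φ = 0.87758 × cos(223.69°) = -0.63456
y = ρ sin φ = 0.87758 × sin(223.69°) = -0.60619

-0.635 -0.606 1.736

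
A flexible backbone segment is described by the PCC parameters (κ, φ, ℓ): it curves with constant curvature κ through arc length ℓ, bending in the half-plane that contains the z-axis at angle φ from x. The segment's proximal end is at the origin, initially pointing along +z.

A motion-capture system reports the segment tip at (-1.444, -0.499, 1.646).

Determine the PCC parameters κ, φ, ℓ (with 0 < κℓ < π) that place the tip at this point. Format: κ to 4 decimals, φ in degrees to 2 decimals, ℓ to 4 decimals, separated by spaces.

0.6059 199.06 2.4698

ρ = √(x²+y²) = √(-1.444² + -0.499²) = 1.52779
φ = atan2(y, x) mod 360° = atan2(-0.499, -1.444) = 199.0635°
|p|² = ρ² + z² = 1.52779² + 1.646² = 5.04345
κ = 2ρ / |p|² = 2×1.52779 / 5.04345 = 0.60585
θ = 2·atan2(ρ, z) = 2·atan2(1.52779, 1.646) = 1.49634 rad
ℓ = θ/κ = 1.49634/0.60585 = 2.46982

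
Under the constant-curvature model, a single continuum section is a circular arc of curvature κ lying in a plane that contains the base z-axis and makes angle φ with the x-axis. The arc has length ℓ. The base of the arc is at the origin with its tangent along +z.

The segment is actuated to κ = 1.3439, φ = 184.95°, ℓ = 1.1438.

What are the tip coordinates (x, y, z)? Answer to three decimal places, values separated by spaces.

θ = κ·ℓ = 1.3439 × 1.1438 = 1.53715 rad
ρ = (1 − cos θ)/κ = (1 − 0.03364)/1.3439 = 0.71907
z = sin θ / κ = 0.99943/1.3439 = 0.74368
x = ρ cos φ = 0.71907 × cos(184.95°) = -0.71639
y = ρ sin φ = 0.71907 × sin(184.95°) = -0.06205

-0.716 -0.062 0.744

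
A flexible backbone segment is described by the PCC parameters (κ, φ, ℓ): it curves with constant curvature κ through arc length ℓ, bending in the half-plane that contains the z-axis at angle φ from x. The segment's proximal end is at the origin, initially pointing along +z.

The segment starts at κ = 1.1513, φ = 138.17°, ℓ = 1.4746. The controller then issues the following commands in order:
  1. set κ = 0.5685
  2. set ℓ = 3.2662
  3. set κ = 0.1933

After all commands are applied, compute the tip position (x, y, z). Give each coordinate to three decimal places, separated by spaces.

-0.743 0.665 3.053

initial: κ=1.1513, φ=138.17°, ℓ=1.4746
cmd 1: set κ=0.5685 → (κ,φ,ℓ)=(0.5685,138.17°,1.4746) → tip=(-0.4342,0.3886,1.3079)
cmd 2: set ℓ=3.2662 → (κ,φ,ℓ)=(0.5685,138.17°,3.2662) → tip=(-1.6805,1.5041,1.6875)
cmd 3: set κ=0.1933 → (κ,φ,ℓ)=(0.1933,138.17°,3.2662) → tip=(-0.7431,0.6651,3.0535)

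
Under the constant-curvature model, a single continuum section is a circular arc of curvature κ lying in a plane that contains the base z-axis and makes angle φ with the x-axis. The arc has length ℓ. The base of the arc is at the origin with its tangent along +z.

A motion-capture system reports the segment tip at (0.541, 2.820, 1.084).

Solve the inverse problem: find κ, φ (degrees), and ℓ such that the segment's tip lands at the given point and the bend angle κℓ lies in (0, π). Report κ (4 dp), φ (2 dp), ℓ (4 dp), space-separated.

ρ = √(x²+y²) = √(0.541² + 2.820²) = 2.87142
φ = atan2(y, x) mod 360° = atan2(2.820, 0.541) = 79.1401°
|p|² = ρ² + z² = 2.87142² + 1.084² = 9.42014
κ = 2ρ / |p|² = 2×2.87142 / 9.42014 = 0.60964
θ = 2·atan2(ρ, z) = 2·atan2(2.87142, 1.084) = 2.41965 rad
ℓ = θ/κ = 2.41965/0.60964 = 3.96901

0.6096 79.14 3.9690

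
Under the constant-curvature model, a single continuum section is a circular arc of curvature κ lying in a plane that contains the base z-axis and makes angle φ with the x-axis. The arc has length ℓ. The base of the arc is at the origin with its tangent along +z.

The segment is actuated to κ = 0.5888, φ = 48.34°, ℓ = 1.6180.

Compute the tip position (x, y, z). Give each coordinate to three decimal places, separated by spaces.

0.475 0.534 1.384

θ = κ·ℓ = 0.5888 × 1.6180 = 0.95268 rad
ρ = (1 − cos θ)/κ = (1 − 0.57950)/0.5888 = 0.71416
z = sin θ / κ = 0.81497/0.5888 = 1.38412
x = ρ cos φ = 0.71416 × cos(48.34°) = 0.47471
y = ρ sin φ = 0.71416 × sin(48.34°) = 0.53355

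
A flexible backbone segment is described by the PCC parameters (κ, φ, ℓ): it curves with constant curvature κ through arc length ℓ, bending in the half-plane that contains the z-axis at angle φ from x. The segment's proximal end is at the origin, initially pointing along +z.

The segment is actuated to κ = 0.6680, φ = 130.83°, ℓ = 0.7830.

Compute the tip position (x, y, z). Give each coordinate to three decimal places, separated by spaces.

θ = κ·ℓ = 0.6680 × 0.7830 = 0.52304 rad
ρ = (1 − cos θ)/κ = (1 − 0.86630)/0.6680 = 0.20015
z = sin θ / κ = 0.49952/0.6680 = 0.74778
x = ρ cos φ = 0.20015 × cos(130.83°) = -0.13086
y = ρ sin φ = 0.20015 × sin(130.83°) = 0.15144

-0.131 0.151 0.748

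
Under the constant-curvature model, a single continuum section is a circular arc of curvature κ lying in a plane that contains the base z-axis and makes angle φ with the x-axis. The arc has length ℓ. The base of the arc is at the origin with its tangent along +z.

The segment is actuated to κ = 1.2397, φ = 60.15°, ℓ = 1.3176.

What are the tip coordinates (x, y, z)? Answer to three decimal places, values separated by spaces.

0.427 0.743 0.805

θ = κ·ℓ = 1.2397 × 1.3176 = 1.63343 rad
ρ = (1 − cos θ)/κ = (1 − -0.06259)/1.2397 = 0.85714
z = sin θ / κ = 0.99804/1.2397 = 0.80507
x = ρ cos φ = 0.85714 × cos(60.15°) = 0.42662
y = ρ sin φ = 0.85714 × sin(60.15°) = 0.74342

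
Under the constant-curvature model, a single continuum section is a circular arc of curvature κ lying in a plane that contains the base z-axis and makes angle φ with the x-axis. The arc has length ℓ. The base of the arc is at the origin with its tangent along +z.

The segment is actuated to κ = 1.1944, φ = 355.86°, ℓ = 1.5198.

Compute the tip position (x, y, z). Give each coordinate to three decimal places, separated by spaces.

θ = κ·ℓ = 1.1944 × 1.5198 = 1.81525 rad
ρ = (1 − cos θ)/κ = (1 − -0.24203)/1.1944 = 1.03987
z = sin θ / κ = 0.97027/1.1944 = 0.81235
x = ρ cos φ = 1.03987 × cos(355.86°) = 1.03716
y = ρ sin φ = 1.03987 × sin(355.86°) = -0.07507

1.037 -0.075 0.812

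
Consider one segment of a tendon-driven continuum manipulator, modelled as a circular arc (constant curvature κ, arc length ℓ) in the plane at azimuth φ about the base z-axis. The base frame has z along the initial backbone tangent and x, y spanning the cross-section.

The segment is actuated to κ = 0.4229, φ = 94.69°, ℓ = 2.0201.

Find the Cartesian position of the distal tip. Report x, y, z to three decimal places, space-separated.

θ = κ·ℓ = 0.4229 × 2.0201 = 0.85430 rad
ρ = (1 − cos θ)/κ = (1 − 0.65675)/0.4229 = 0.81167
z = sin θ / κ = 0.75411/0.4229 = 1.78319
x = ρ cos φ = 0.81167 × cos(94.69°) = -0.06637
y = ρ sin φ = 0.81167 × sin(94.69°) = 0.80895

-0.066 0.809 1.783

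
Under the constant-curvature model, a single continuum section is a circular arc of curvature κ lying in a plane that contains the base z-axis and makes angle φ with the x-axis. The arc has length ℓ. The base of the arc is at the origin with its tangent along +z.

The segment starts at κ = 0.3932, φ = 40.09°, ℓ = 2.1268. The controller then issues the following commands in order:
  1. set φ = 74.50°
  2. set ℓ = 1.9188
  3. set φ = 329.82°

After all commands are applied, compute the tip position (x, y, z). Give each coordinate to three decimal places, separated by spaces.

initial: κ=0.3932, φ=40.09°, ℓ=2.1268
cmd 1: set φ=74.50° → (κ,φ,ℓ)=(0.3932,74.50°,2.1268) → tip=(0.2241,0.8081,1.8874)
cmd 2: set ℓ=1.9188 → (κ,φ,ℓ)=(0.3932,74.50°,1.9188) → tip=(0.1844,0.6650,1.7419)
cmd 3: set φ=329.82° → (κ,φ,ℓ)=(0.3932,329.82°,1.9188) → tip=(0.5966,-0.3470,1.7419)

0.597 -0.347 1.742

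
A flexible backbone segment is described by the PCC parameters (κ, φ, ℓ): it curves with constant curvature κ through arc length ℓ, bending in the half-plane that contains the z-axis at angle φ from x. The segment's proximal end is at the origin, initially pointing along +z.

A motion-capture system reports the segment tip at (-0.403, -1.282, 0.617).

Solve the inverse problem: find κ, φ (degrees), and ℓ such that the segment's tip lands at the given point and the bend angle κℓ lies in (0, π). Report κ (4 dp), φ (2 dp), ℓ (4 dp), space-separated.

ρ = √(x²+y²) = √(-0.403² + -1.282²) = 1.34385
φ = atan2(y, x) mod 360° = atan2(-1.282, -0.403) = 252.5493°
|p|² = ρ² + z² = 1.34385² + 0.617² = 2.18662
κ = 2ρ / |p|² = 2×1.34385 / 2.18662 = 1.22916
θ = 2·atan2(ρ, z) = 2·atan2(1.34385, 0.617) = 2.28075 rad
ℓ = θ/κ = 2.28075/1.22916 = 1.85554

1.2292 252.55 1.8555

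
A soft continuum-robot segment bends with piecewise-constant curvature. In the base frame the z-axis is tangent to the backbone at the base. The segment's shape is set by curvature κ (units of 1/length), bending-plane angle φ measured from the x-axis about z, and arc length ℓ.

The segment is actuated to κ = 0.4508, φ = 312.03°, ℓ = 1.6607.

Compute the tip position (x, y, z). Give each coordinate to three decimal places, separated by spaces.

0.397 -0.441 1.510

θ = κ·ℓ = 0.4508 × 1.6607 = 0.74864 rad
ρ = (1 − cos θ)/κ = (1 − 0.73261)/0.4508 = 0.59314
z = sin θ / κ = 0.68065/0.4508 = 1.50986
x = ρ cos φ = 0.59314 × cos(312.03°) = 0.39712
y = ρ sin φ = 0.59314 × sin(312.03°) = -0.44058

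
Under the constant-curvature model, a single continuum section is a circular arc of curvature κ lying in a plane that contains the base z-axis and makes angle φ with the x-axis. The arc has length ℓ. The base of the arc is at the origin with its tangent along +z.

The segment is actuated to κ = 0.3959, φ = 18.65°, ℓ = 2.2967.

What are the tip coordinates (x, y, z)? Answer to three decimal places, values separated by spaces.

0.923 0.312 1.993

θ = κ·ℓ = 0.3959 × 2.2967 = 0.90926 rad
ρ = (1 − cos θ)/κ = (1 − 0.61433)/0.3959 = 0.97417
z = sin θ / κ = 0.78905/0.3959 = 1.99306
x = ρ cos φ = 0.97417 × cos(18.65°) = 0.92301
y = ρ sin φ = 0.97417 × sin(18.65°) = 0.31153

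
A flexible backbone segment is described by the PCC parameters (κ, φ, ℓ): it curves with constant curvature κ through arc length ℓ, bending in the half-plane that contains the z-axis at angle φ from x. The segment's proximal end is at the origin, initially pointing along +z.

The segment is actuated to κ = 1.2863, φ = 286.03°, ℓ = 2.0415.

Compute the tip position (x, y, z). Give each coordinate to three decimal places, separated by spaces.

θ = κ·ℓ = 1.2863 × 2.0415 = 2.62598 rad
ρ = (1 − cos θ)/κ = (1 − -0.86999)/1.2863 = 1.45378
z = sin θ / κ = 0.49307/1.2863 = 0.38332
x = ρ cos φ = 1.45378 × cos(286.03°) = 0.40145
y = ρ sin φ = 1.45378 × sin(286.03°) = -1.39725

0.401 -1.397 0.383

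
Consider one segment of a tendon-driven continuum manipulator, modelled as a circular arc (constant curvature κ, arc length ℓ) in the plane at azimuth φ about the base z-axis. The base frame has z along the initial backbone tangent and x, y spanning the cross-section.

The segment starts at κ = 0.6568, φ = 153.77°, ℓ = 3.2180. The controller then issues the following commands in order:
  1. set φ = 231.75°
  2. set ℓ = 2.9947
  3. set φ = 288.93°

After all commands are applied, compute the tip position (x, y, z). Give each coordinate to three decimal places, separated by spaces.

initial: κ=0.6568, φ=153.77°, ℓ=3.2180
cmd 1: set φ=231.75° → (κ,φ,ℓ)=(0.6568,231.75°,3.2180) → tip=(-1.4295,-1.8133,1.3037)
cmd 2: set ℓ=2.9947 → (κ,φ,ℓ)=(0.6568,231.75°,2.9947) → tip=(-1.3063,-1.6570,1.4046)
cmd 3: set φ=288.93° → (κ,φ,ℓ)=(0.6568,288.93°,2.9947) → tip=(0.6845,-1.9959,1.4046)

0.685 -1.996 1.405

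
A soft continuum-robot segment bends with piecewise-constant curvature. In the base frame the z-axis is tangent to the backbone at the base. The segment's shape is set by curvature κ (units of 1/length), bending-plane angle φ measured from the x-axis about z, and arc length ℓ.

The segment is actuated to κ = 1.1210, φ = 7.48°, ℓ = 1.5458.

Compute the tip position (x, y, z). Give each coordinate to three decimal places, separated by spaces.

1.027 0.135 0.880

θ = κ·ℓ = 1.1210 × 1.5458 = 1.73284 rad
ρ = (1 − cos θ)/κ = (1 − -0.16134)/1.1210 = 1.03598
z = sin θ / κ = 0.98690/1.1210 = 0.88037
x = ρ cos φ = 1.03598 × cos(7.48°) = 1.02717
y = ρ sin φ = 1.03598 × sin(7.48°) = 0.13486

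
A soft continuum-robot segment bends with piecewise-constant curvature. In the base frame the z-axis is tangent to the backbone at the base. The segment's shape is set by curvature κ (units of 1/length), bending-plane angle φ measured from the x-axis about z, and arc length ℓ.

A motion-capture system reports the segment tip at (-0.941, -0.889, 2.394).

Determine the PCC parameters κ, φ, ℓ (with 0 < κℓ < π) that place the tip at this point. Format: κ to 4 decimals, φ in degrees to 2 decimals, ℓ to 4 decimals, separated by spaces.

ρ = √(x²+y²) = √(-0.941² + -0.889²) = 1.29453
φ = atan2(y, x) mod 360° = atan2(-0.889, -0.941) = 223.3724°
|p|² = ρ² + z² = 1.29453² + 2.394² = 7.40704
κ = 2ρ / |p|² = 2×1.29453 / 7.40704 = 0.34954
θ = 2·atan2(ρ, z) = 2·atan2(1.29453, 2.394) = 0.99141 rad
ℓ = θ/κ = 0.99141/0.34954 = 2.83633

0.3495 223.37 2.8363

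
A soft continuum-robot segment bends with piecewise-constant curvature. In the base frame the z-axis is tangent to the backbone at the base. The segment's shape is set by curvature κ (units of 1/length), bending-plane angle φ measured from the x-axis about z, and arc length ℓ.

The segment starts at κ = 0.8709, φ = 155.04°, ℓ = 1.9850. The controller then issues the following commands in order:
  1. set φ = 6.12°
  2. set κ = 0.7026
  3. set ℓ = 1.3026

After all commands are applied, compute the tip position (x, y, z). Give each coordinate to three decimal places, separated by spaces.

initial: κ=0.8709, φ=155.04°, ℓ=1.9850
cmd 1: set φ=6.12° → (κ,φ,ℓ)=(0.8709,6.12°,1.9850) → tip=(1.3213,0.1417,1.1339)
cmd 2: set κ=0.7026 → (κ,φ,ℓ)=(0.7026,6.12°,1.9850) → tip=(1.1672,0.1251,1.4013)
cmd 3: set ℓ=1.3026 → (κ,φ,ℓ)=(0.7026,6.12°,1.3026) → tip=(0.5524,0.0592,1.1282)

0.552 0.059 1.128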